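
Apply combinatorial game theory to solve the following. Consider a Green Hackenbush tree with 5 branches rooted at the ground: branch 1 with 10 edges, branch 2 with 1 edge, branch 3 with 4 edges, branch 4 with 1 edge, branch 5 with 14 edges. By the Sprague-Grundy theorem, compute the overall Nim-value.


The tree has 5 branches from the ground vertex.
In Green Hackenbush, the Nim-value of a simple path of length k is k.
Branch 1: length 10, Nim-value = 10
Branch 2: length 1, Nim-value = 1
Branch 3: length 4, Nim-value = 4
Branch 4: length 1, Nim-value = 1
Branch 5: length 14, Nim-value = 14
Total Nim-value = XOR of all branch values:
0 XOR 10 = 10
10 XOR 1 = 11
11 XOR 4 = 15
15 XOR 1 = 14
14 XOR 14 = 0
Nim-value of the tree = 0

0


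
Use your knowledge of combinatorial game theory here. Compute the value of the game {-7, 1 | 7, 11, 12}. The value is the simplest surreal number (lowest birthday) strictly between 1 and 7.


Left options: {-7, 1}, max = 1
Right options: {7, 11, 12}, min = 7
All options are numbers and max(Left) < min(Right), so by the simplicity theorem the value is the simplest (earliest-born) number strictly between 1 and 7.
Integers 2 through 6 all lie strictly between 1 and 7.
Among integers, the simplest (lowest birthday = smallest |n|; 0 is born on day 0, +-n on day n) is 2.
No non-integer in the interval can be simpler: if x is a non-integer in the interval, then floor(x) or ceil(x) also lies in the interval (the interval contains an integer), and both are proper prefixes of x's sign expansion, i.e. born earlier. So the game value is 2.
Game value = 2

2


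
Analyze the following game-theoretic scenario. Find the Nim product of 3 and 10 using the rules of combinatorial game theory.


Nim multiplication is bilinear over XOR: (u XOR v) * w = (u*w) XOR (v*w).
So we split each operand into its bit components and XOR the pairwise Nim products.
3 = 1 + 2 (as XOR of powers of 2).
10 = 2 + 8 (as XOR of powers of 2).
Using the standard Nim-product table on single bits:
  2*2 = 3,   2*4 = 8,   2*8 = 12,
  4*4 = 6,   4*8 = 11,  8*8 = 13,
and  1*x = x (identity), k*l = l*k (commutative).
Pairwise Nim products:
  1 * 2 = 2
  1 * 8 = 8
  2 * 2 = 3
  2 * 8 = 12
XOR them: 2 XOR 8 XOR 3 XOR 12 = 5.
Result: 3 * 10 = 5 (in Nim).

5


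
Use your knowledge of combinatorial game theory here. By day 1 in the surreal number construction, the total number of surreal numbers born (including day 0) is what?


Day 0: {|} = 0 is born. Count = 1.
Day n: the number of surreal numbers born by day n is 2^(n+1) - 1.
By day 0: 2^1 - 1 = 1
By day 1: 2^2 - 1 = 3
By day 1: 3 surreal numbers.

3


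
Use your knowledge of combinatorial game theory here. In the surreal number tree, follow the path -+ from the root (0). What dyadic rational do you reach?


Sign expansion: -+
Rule: track bounds (lo, hi), initially (-inf, +inf). On '+', the current value becomes lo and we move to the simplest number in (value, hi): value + 1 if hi = +inf, otherwise the midpoint (value + hi)/2. On '-', the current value becomes hi and we move to value - 1 if lo = -inf, otherwise the midpoint (lo + value)/2.
Start at 0.
Step 1: sign = -, move left. Bounds: (-inf, 0). Value = -1
Step 2: sign = +, move right. Bounds: (-1, 0). Value = -1/2
The surreal number with sign expansion -+ is -1/2.

-1/2


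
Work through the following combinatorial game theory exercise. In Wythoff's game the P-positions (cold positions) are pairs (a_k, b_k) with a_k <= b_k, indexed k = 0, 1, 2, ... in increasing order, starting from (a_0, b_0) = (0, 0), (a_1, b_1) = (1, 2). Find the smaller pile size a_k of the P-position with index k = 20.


By Wythoff's theorem, a_k = floor(k * phi) and b_k = floor(k * phi^2) = a_k + k, where phi = (1 + sqrt(5))/2 is the golden ratio.
phi = (1 + sqrt(5))/2 = 1.618034
k = 20
k * phi = 20 * 1.618034 = 32.360680
a_20 = floor(k * phi) = 32

32


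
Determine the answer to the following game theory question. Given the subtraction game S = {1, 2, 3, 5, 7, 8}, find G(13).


The subtraction set is S = {1, 2, 3, 5, 7, 8}.
G(k) = mex{ G(k - s) : s in S, s <= k }. We compute iteratively: G(0) = 0.
G(1) = mex({0}) = 1
G(2) = mex({0, 1}) = 2
G(3) = mex({0, 1, 2}) = 3
G(4) = mex({1, 2, 3}) = 0
G(5) = mex({0, 2, 3}) = 1
G(6) = mex({0, 1, 3}) = 2
G(7) = mex({0, 1, 2}) = 3
G(8) = mex({0, 1, 2, 3}) = 4
G(9) = mex({0, 1, 2, 3, 4}) = 5
G(10) = mex({1, 2, 3, 4, 5}) = 0
G(11) = mex({0, 2, 3, 4, 5}) = 1
G(12) = mex({0, 1, 3, 5}) = 2
G(13) = mex({0, 1, 2, 4}) = 3
Therefore G(13) = 3.

3


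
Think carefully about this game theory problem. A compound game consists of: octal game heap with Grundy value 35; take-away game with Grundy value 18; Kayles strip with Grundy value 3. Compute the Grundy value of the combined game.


By the Sprague-Grundy theorem, the Grundy value of a sum of games is the XOR of individual Grundy values.
octal game heap: Grundy value = 35. Running XOR: 0 XOR 35 = 35
take-away game: Grundy value = 18. Running XOR: 35 XOR 18 = 49
Kayles strip: Grundy value = 3. Running XOR: 49 XOR 3 = 50
The combined Grundy value is 50.

50


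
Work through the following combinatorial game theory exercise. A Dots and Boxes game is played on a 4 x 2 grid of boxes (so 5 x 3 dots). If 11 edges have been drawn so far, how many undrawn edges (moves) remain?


Grid: 4 x 2 boxes, i.e. 5 rows and 3 columns of dots.
Horizontal edges: (rows + 1) * cols = 5 * 2 = 10
Vertical edges: rows * (cols + 1) = 4 * 3 = 12
Total edges: 10 + 12 = 22
Edges drawn: 11
Remaining: 22 - 11 = 11

11


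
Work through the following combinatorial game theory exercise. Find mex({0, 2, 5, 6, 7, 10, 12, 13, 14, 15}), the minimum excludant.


Set = {0, 2, 5, 6, 7, 10, 12, 13, 14, 15}
0 is in the set.
1 is NOT in the set. This is the mex.
mex = 1

1


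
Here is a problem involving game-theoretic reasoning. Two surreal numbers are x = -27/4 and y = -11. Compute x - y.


x = -27/4, y = -11
Converting to common denominator: 4
x = -27/4, y = -44/4
x - y = -27/4 - -11 = 17/4

17/4


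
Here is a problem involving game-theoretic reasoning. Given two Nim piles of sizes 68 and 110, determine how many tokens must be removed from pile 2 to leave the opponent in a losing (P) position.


Piles: 68 and 110
Current XOR: 68 XOR 110 = 42 (non-zero, so this is an N-position).
To make the XOR zero, we need to find a move that balances the piles.
For pile 2 (size 110): target = 110 XOR 42 = 68
We reduce pile 2 from 110 to 68.
Tokens removed: 110 - 68 = 42
Verification: 68 XOR 68 = 0

42


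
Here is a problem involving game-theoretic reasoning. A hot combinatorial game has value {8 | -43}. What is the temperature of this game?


The game is {8 | -43}, a switch {a | b} with numbers a > b.
Cooling {a | b} by t gives {a - t | b + t}, which stops being hot when a - t = b + t, i.e. at t = (a - b)/2. So the temperature of a switch is (a - b)/2.
Temperature = (Left option - Right option) / 2
= (8 - (-43)) / 2
= 51 / 2
= 51/2

51/2


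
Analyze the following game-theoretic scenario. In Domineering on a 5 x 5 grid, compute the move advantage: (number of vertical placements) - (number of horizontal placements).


Board is 5 x 5 (rows x cols).
Left (vertical) placements: (rows-1) * cols = 4 * 5 = 20
Right (horizontal) placements: rows * (cols-1) = 5 * 4 = 20
Advantage = Left - Right = 20 - 20 = 0

0


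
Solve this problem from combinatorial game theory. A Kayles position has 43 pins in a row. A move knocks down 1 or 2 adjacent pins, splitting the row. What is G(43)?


Kayles: a move removes 1 or 2 adjacent pins from a contiguous row.
Removing pins from a row of k leaves two independent rows (a, b) with a + b = k - 1 (one pin) or a + b = k - 2 (two pins); an end removal gives a = 0.
By Sprague-Grundy, G(k) = mex{ G(a) XOR G(b) } over all these splits. G(0) = 0.
G(1): splits (0,0):0^0=0 -> mex({0}) = 1
G(2): splits (0,1):0^1=1 (0,0):0^0=0 -> mex({0, 1}) = 2
G(3): splits (0,2):0^2=2 (1,1):1^1=0 (0,1):0^1=1 -> mex({0, 1, 2}) = 3
G(4): splits (0,3):0^3=3 (1,2):1^2=3 (0,2):0^2=2 (1,1):1^1=0 -> mex({0, 2, 3}) = 1
G(5): splits (0,4):0^1=1 (1,3):1^3=2 (2,2):2^2=0 (0,3):0^3=3 (1,2):1^2=3 -> mex({0, 1, 2, 3}) = 4
G(6) = mex({0, 1, 2, 4}) = 3
G(7) = mex({0, 1, 3, 4, 5}) = 2
G(8) = mex({0, 2, 3, 5, 6}) = 1
G(9) = mex({0, 1, 2, 3, 6, 7}) = 4
G(10) = mex({0, 1, 3, 4, 5, 7}) = 2
G(11) = mex({0, 1, 2, 3, 4, 5}) = 6
G(12) = mex({0, 1, 2, 3, 5, 6, 7}) = 4
G(13) = mex({0, 2, 3, 4, 6, 7}) = 1
G(14) = mex({0, 1, 4, 5, 6, 7}) = 2
G(15) = mex({0, 1, 2, 3, 4, 5, 6}) = 7
G(16) = mex({0, 2, 3, 5, 6, 7}) = 1
G(17) = mex({0, 1, 2, 3, 5, 6, 7}) = 4
G(18) = mex({0, 1, 2, 4, 5, 6}) = 3
G(19) = mex({0, 1, 3, 4, 5, 7}) = 2
G(20) = mex({0, 2, 3, 4, 5, 6, 7}) = 1
G(21) = mex({0, 1, 2, 3, 5, 6, 7}) = 4
G(22) = mex({0, 1, 2, 3, 4, 5, 7}) = 6
G(23) = mex({0, 1, 2, 3, 4, 5, 6}) = 7
G(24) = mex({0, 1, 2, 3, 5, 6, 7}) = 4
G(25) = mex({0, 2, 3, 4, 6, 7}) = 1
G(26) = mex({0, 1, 3, 4, 5, 6, 7}) = 2
G(27) = mex({0, 1, 2, 3, 4, 5, 6, 7}) = 8
G(28) = mex({0, 1, 2, 3, 4, 6, 7, 8}) = 5
G(29) = mex({0, 1, 2, 3, 5, 6, 7, 8, 9}) = 4
G(30) = mex({0, 1, 2, 3, 4, 5, 6, 9, 10}) = 7
G(31) = mex({0, 1, 3, 4, 5, 7, 10, 11}) = 2
G(32) = mex({0, 2, 3, 4, 5, 6, 7, 9, 11}) = 1
G(33) = mex({0, 1, 2, 3, 4, 5, 6, 7, 9, 12}) = 8
G(34) = mex({0, 1, 2, 3, 4, 5, 7, 8, 11, 12}) = 6
G(35) = mex({0, 1, 2, 3, 4, 5, 6, 8, 9, 10, 11}) = 7
G(36) = mex({0, 1, 2, 3, 5, 6, 7, 9, 10}) = 4
G(37) = mex({0, 2, 3, 4, 6, 7, 9, 10, 11, 12}) = 1
G(38) = mex({0, 1, 3, 4, 5, 6, 7, 9, 10, 11, 12}) = 2
G(39) = mex({0, 1, 2, 4, 5, 6, 7, 9, 10, 12, 14}) = 3
G(40) = mex({0, 2, 3, 4, 6, 7, 11, 12, 14}) = 1
G(41) = mex({0, 1, 2, 3, 5, 6, 7, 9, 10, 11, 12}) = 4
G(42) = mex({0, 1, 2, 3, 4, 5, 6, 9, 10}) = 7
G(43) = mex({0, 1, 3, 4, 5, 7, 9, 10, 12, 15}) = 2
Therefore G(43) = 2.

2


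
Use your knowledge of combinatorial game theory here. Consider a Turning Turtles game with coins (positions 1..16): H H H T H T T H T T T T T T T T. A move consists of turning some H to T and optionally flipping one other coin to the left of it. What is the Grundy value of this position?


Coins: H H H T H T T H T T T T T T T T
Key fact: a single head at position k behaves exactly like a Nim heap of size k (turning it to T and optionally flipping a coin at j < k corresponds to moving the heap from k to j, or to 0), and heads combine as a disjunctive sum (two heads at the same place would cancel, matching j XOR j = 0). So the Nim-value is the XOR of the 1-indexed positions of the heads.
Face-up positions (1-indexed): [1, 2, 3, 5, 8]
XOR 0 with 1: 0 XOR 1 = 1
XOR 1 with 2: 1 XOR 2 = 3
XOR 3 with 3: 3 XOR 3 = 0
XOR 0 with 5: 0 XOR 5 = 5
XOR 5 with 8: 5 XOR 8 = 13
Nim-value = 13

13


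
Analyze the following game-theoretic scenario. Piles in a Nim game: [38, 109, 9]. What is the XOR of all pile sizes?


We need the XOR (exclusive or) of all pile sizes.
After XOR-ing pile 1 (size 38): 0 XOR 38 = 38
After XOR-ing pile 2 (size 109): 38 XOR 109 = 75
After XOR-ing pile 3 (size 9): 75 XOR 9 = 66
The Nim-value of this position is 66.

66


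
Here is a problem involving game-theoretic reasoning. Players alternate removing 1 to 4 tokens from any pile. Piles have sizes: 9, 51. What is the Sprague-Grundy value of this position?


Subtraction set: {1, 2, 3, 4}
For this subtraction set, G(n) = n mod 5 (period = max + 1 = 5).
Pile 1 (size 9): G(9) = 9 mod 5 = 4
Pile 2 (size 51): G(51) = 51 mod 5 = 1
Total Grundy value = XOR of all: 4 XOR 1 = 5

5


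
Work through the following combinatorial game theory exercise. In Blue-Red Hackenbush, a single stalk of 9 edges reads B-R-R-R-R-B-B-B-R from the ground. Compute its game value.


Edges (from ground): B-R-R-R-R-B-B-B-R
By Berlekamp's sign-expansion rule, a Blue-Red Hackenbush stalk has the value of the surreal number whose sign sequence is the edge sequence with B -> + and R -> -.
Sign sequence: +----+++-
Trace the sign expansion in the surreal number tree, starting from 0:
Edge 1: B (sign +) -> bounds (0, +inf), value = 1
Edge 2: R (sign -) -> bounds (0, 1), value = 1/2
Edge 3: R (sign -) -> bounds (0, 1/2), value = 1/4
Edge 4: R (sign -) -> bounds (0, 1/4), value = 1/8
Edge 5: R (sign -) -> bounds (0, 1/8), value = 1/16
Edge 6: B (sign +) -> bounds (1/16, 1/8), value = 3/32
Edge 7: B (sign +) -> bounds (3/32, 1/8), value = 7/64
Edge 8: B (sign +) -> bounds (7/64, 1/8), value = 15/128
Edge 9: R (sign -) -> bounds (7/64, 15/128), value = 29/256
Game value = 29/256

29/256


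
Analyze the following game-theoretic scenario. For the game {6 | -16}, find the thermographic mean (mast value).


Game = {6 | -16}, a switch {a | b} with numbers a > b.
Its thermograph has left wall a - t and right wall b + t, which meet at t = (a - b)/2, where both equal (a + b)/2. So the mast (mean value) is at (a + b)/2.
Mean = (6 + (-16))/2 = -10/2 = -5

-5


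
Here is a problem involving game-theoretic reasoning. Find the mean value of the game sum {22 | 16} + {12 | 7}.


G1 = {22 | 16}, G2 = {12 | 7}
Each is a switch {a | b} with numbers a > b; its mean value is (a + b)/2, and mean value is additive over game sums: m(G1 + G2) = m(G1) + m(G2).
Mean of G1 = (22 + (16))/2 = 38/2 = 19
Mean of G2 = (12 + (7))/2 = 19/2 = 19/2
Mean of G1 + G2 = 19 + 19/2 = 57/2

57/2


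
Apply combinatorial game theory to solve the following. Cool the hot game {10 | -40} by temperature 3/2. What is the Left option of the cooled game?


Original game: {10 | -40} (a switch {a | b} with a > b).
Cooling by t (for t below the temperature (a - b)/2 = 25) taxes each move by t: {a | b} cooled by t is {a - t | b + t}.
Cooling amount: t = 3/2
Cooled Left option: 10 - 3/2 = 17/2
Cooled Right option: -40 + 3/2 = -77/2
Cooled game: {17/2 | -77/2}
Left option = 17/2

17/2


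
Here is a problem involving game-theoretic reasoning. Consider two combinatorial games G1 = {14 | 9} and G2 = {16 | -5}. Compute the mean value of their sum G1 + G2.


G1 = {14 | 9}, G2 = {16 | -5}
Each is a switch {a | b} with numbers a > b; its mean value is (a + b)/2, and mean value is additive over game sums: m(G1 + G2) = m(G1) + m(G2).
Mean of G1 = (14 + (9))/2 = 23/2 = 23/2
Mean of G2 = (16 + (-5))/2 = 11/2 = 11/2
Mean of G1 + G2 = 23/2 + 11/2 = 17

17


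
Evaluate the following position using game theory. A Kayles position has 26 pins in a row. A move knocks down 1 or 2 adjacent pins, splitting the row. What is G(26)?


Kayles: a move removes 1 or 2 adjacent pins from a contiguous row.
Removing pins from a row of k leaves two independent rows (a, b) with a + b = k - 1 (one pin) or a + b = k - 2 (two pins); an end removal gives a = 0.
By Sprague-Grundy, G(k) = mex{ G(a) XOR G(b) } over all these splits. G(0) = 0.
G(1): splits (0,0):0^0=0 -> mex({0}) = 1
G(2): splits (0,1):0^1=1 (0,0):0^0=0 -> mex({0, 1}) = 2
G(3): splits (0,2):0^2=2 (1,1):1^1=0 (0,1):0^1=1 -> mex({0, 1, 2}) = 3
G(4): splits (0,3):0^3=3 (1,2):1^2=3 (0,2):0^2=2 (1,1):1^1=0 -> mex({0, 2, 3}) = 1
G(5): splits (0,4):0^1=1 (1,3):1^3=2 (2,2):2^2=0 (0,3):0^3=3 (1,2):1^2=3 -> mex({0, 1, 2, 3}) = 4
G(6) = mex({0, 1, 2, 4}) = 3
G(7) = mex({0, 1, 3, 4, 5}) = 2
G(8) = mex({0, 2, 3, 5, 6}) = 1
G(9) = mex({0, 1, 2, 3, 6, 7}) = 4
G(10) = mex({0, 1, 3, 4, 5, 7}) = 2
G(11) = mex({0, 1, 2, 3, 4, 5}) = 6
G(12) = mex({0, 1, 2, 3, 5, 6, 7}) = 4
G(13) = mex({0, 2, 3, 4, 6, 7}) = 1
G(14) = mex({0, 1, 4, 5, 6, 7}) = 2
G(15) = mex({0, 1, 2, 3, 4, 5, 6}) = 7
G(16) = mex({0, 2, 3, 5, 6, 7}) = 1
G(17) = mex({0, 1, 2, 3, 5, 6, 7}) = 4
G(18) = mex({0, 1, 2, 4, 5, 6}) = 3
G(19) = mex({0, 1, 3, 4, 5, 7}) = 2
G(20) = mex({0, 2, 3, 4, 5, 6, 7}) = 1
G(21) = mex({0, 1, 2, 3, 5, 6, 7}) = 4
G(22) = mex({0, 1, 2, 3, 4, 5, 7}) = 6
G(23) = mex({0, 1, 2, 3, 4, 5, 6}) = 7
G(24) = mex({0, 1, 2, 3, 5, 6, 7}) = 4
G(25) = mex({0, 2, 3, 4, 6, 7}) = 1
G(26) = mex({0, 1, 3, 4, 5, 6, 7}) = 2
Therefore G(26) = 2.

2


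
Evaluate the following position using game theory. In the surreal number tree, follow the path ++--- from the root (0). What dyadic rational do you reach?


Sign expansion: ++---
Rule: track bounds (lo, hi), initially (-inf, +inf). On '+', the current value becomes lo and we move to the simplest number in (value, hi): value + 1 if hi = +inf, otherwise the midpoint (value + hi)/2. On '-', the current value becomes hi and we move to value - 1 if lo = -inf, otherwise the midpoint (lo + value)/2.
Start at 0.
Step 1: sign = +, move right. Bounds: (0, +inf). Value = 1
Step 2: sign = +, move right. Bounds: (1, +inf). Value = 2
Step 3: sign = -, move left. Bounds: (1, 2). Value = 3/2
Step 4: sign = -, move left. Bounds: (1, 3/2). Value = 5/4
Step 5: sign = -, move left. Bounds: (1, 5/4). Value = 9/8
The surreal number with sign expansion ++--- is 9/8.

9/8


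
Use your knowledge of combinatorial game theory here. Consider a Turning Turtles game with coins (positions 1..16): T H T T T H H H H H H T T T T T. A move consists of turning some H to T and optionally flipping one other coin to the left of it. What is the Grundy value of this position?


Coins: T H T T T H H H H H H T T T T T
Key fact: a single head at position k behaves exactly like a Nim heap of size k (turning it to T and optionally flipping a coin at j < k corresponds to moving the heap from k to j, or to 0), and heads combine as a disjunctive sum (two heads at the same place would cancel, matching j XOR j = 0). So the Nim-value is the XOR of the 1-indexed positions of the heads.
Face-up positions (1-indexed): [2, 6, 7, 8, 9, 10, 11]
XOR 0 with 2: 0 XOR 2 = 2
XOR 2 with 6: 2 XOR 6 = 4
XOR 4 with 7: 4 XOR 7 = 3
XOR 3 with 8: 3 XOR 8 = 11
XOR 11 with 9: 11 XOR 9 = 2
XOR 2 with 10: 2 XOR 10 = 8
XOR 8 with 11: 8 XOR 11 = 3
Nim-value = 3

3


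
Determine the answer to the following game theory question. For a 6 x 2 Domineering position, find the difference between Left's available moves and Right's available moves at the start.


Board is 6 x 2 (rows x cols).
Left (vertical) placements: (rows-1) * cols = 5 * 2 = 10
Right (horizontal) placements: rows * (cols-1) = 6 * 1 = 6
Advantage = Left - Right = 10 - 6 = 4

4


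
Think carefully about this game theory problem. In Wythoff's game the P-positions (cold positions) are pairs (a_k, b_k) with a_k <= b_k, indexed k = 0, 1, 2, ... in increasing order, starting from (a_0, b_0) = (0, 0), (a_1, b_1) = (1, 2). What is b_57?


By Wythoff's theorem, a_k = floor(k * phi) and b_k = floor(k * phi^2) = a_k + k, where phi = (1 + sqrt(5))/2 is the golden ratio.
phi = (1 + sqrt(5))/2 = 1.618034
phi^2 = phi + 1 = 2.618034
k = 57
k * phi^2 = 57 * 2.618034 = 149.227937
b_57 = floor(k * phi^2) = 149 (check: a_57 + k = 92 + 57 = 149)

149


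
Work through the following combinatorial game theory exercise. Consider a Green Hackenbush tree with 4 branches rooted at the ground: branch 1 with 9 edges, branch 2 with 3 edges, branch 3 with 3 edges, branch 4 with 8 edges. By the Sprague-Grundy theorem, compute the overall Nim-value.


The tree has 4 branches from the ground vertex.
In Green Hackenbush, the Nim-value of a simple path of length k is k.
Branch 1: length 9, Nim-value = 9
Branch 2: length 3, Nim-value = 3
Branch 3: length 3, Nim-value = 3
Branch 4: length 8, Nim-value = 8
Total Nim-value = XOR of all branch values:
0 XOR 9 = 9
9 XOR 3 = 10
10 XOR 3 = 9
9 XOR 8 = 1
Nim-value of the tree = 1

1


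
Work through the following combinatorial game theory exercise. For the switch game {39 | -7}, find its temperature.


The game is {39 | -7}, a switch {a | b} with numbers a > b.
Cooling {a | b} by t gives {a - t | b + t}, which stops being hot when a - t = b + t, i.e. at t = (a - b)/2. So the temperature of a switch is (a - b)/2.
Temperature = (Left option - Right option) / 2
= (39 - (-7)) / 2
= 46 / 2
= 23

23


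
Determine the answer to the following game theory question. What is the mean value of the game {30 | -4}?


Game = {30 | -4}, a switch {a | b} with numbers a > b.
Its thermograph has left wall a - t and right wall b + t, which meet at t = (a - b)/2, where both equal (a + b)/2. So the mast (mean value) is at (a + b)/2.
Mean = (30 + (-4))/2 = 26/2 = 13

13


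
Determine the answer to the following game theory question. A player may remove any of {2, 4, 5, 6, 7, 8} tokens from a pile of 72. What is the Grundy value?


The subtraction set is S = {2, 4, 5, 6, 7, 8}.
G(k) = mex{ G(k - s) : s in S, s <= k }. We compute iteratively: G(0) = 0.
G(1) = mex({}) = 0
G(2) = mex({0}) = 1
G(3) = mex({0}) = 1
G(4) = mex({0, 1}) = 2
G(5) = mex({0, 1}) = 2
G(6) = mex({0, 1, 2}) = 3
G(7) = mex({0, 1, 2}) = 3
G(8) = mex({0, 1, 2, 3}) = 4
G(9) = mex({0, 1, 2, 3}) = 4
G(10) = mex({1, 2, 3, 4}) = 0
G(11) = mex({1, 2, 3, 4}) = 0
G(12) = mex({0, 2, 3, 4}) = 1
G(13) = mex({0, 2, 3, 4}) = 1
G(14) = mex({0, 1, 3, 4}) = 2
G(15) = mex({0, 1, 3, 4}) = 2
G(16) = mex({0, 1, 2, 4}) = 3
G(17) = mex({0, 1, 2, 4}) = 3
Observe that G(10)..G(17) = 0, 0, 1, 1, 2, 2, 3, 3 repeats G(0)..G(7) = 0, 0, 1, 1, 2, 2, 3, 3.
For k >= max(S) = 8, G(k) is determined by the previous 8 values G(k-8)..G(k-1); a window of 8 consecutive values has recurred shifted by 10, so by induction G(k + 10) = G(k) for all k >= 0: the sequence is periodic from the start with period 10.
One period: G(0..9) = 0, 0, 1, 1, 2, 2, 3, 3, 4, 4.
72 mod 10 = 2, so G(72) = G(2) = 1.

1


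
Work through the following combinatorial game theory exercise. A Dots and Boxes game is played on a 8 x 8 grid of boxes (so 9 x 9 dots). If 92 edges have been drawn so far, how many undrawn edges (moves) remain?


Grid: 8 x 8 boxes, i.e. 9 rows and 9 columns of dots.
Horizontal edges: (rows + 1) * cols = 9 * 8 = 72
Vertical edges: rows * (cols + 1) = 8 * 9 = 72
Total edges: 72 + 72 = 144
Edges drawn: 92
Remaining: 144 - 92 = 52

52


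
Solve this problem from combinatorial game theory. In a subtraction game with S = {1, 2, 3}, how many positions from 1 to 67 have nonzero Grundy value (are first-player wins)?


Subtraction set S = {1, 2, 3}, so G(n) = n mod 4.
G(n) = 0 when n is a multiple of 4.
Multiples of 4 in [1, 67]: 16
N-positions (nonzero Grundy) = 67 - 16 = 51

51


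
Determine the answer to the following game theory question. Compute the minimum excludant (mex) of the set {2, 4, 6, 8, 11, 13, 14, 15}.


Set = {2, 4, 6, 8, 11, 13, 14, 15}
0 is NOT in the set. This is the mex.
mex = 0

0


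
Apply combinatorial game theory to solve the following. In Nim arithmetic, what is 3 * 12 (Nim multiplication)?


Nim multiplication is bilinear over XOR: (u XOR v) * w = (u*w) XOR (v*w).
So we split each operand into its bit components and XOR the pairwise Nim products.
3 = 1 + 2 (as XOR of powers of 2).
12 = 4 + 8 (as XOR of powers of 2).
Using the standard Nim-product table on single bits:
  2*2 = 3,   2*4 = 8,   2*8 = 12,
  4*4 = 6,   4*8 = 11,  8*8 = 13,
and  1*x = x (identity), k*l = l*k (commutative).
Pairwise Nim products:
  1 * 4 = 4
  1 * 8 = 8
  2 * 4 = 8
  2 * 8 = 12
XOR them: 4 XOR 8 XOR 8 XOR 12 = 8.
Result: 3 * 12 = 8 (in Nim).

8


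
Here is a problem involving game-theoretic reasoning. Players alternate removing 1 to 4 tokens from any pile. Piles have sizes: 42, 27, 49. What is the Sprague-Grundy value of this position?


Subtraction set: {1, 2, 3, 4}
For this subtraction set, G(n) = n mod 5 (period = max + 1 = 5).
Pile 1 (size 42): G(42) = 42 mod 5 = 2
Pile 2 (size 27): G(27) = 27 mod 5 = 2
Pile 3 (size 49): G(49) = 49 mod 5 = 4
Total Grundy value = XOR of all: 2 XOR 2 XOR 4 = 4

4


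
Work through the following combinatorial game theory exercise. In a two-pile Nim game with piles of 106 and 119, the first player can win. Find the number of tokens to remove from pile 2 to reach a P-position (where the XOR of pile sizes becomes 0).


Piles: 106 and 119
Current XOR: 106 XOR 119 = 29 (non-zero, so this is an N-position).
To make the XOR zero, we need to find a move that balances the piles.
For pile 2 (size 119): target = 119 XOR 29 = 106
We reduce pile 2 from 119 to 106.
Tokens removed: 119 - 106 = 13
Verification: 106 XOR 106 = 0

13


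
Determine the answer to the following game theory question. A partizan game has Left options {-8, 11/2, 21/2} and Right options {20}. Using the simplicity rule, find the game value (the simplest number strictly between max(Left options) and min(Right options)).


Left options: {-8, 11/2, 21/2}, max = 21/2
Right options: {20}, min = 20
All options are numbers and max(Left) < min(Right), so by the simplicity theorem the value is the simplest (earliest-born) number strictly between 21/2 and 20.
Integers 11 through 19 all lie strictly between 21/2 and 20.
Among integers, the simplest (lowest birthday = smallest |n|; 0 is born on day 0, +-n on day n) is 11.
No non-integer in the interval can be simpler: if x is a non-integer in the interval, then floor(x) or ceil(x) also lies in the interval (the interval contains an integer), and both are proper prefixes of x's sign expansion, i.e. born earlier. So the game value is 11.
Game value = 11

11


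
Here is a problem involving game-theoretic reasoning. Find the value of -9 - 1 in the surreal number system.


x = -9, y = 1
x - y = -9 - 1 = -10

-10


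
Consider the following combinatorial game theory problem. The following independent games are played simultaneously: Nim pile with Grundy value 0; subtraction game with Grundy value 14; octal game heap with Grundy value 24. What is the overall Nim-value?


By the Sprague-Grundy theorem, the Grundy value of a sum of games is the XOR of individual Grundy values.
Nim pile: Grundy value = 0. Running XOR: 0 XOR 0 = 0
subtraction game: Grundy value = 14. Running XOR: 0 XOR 14 = 14
octal game heap: Grundy value = 24. Running XOR: 14 XOR 24 = 22
The combined Grundy value is 22.

22


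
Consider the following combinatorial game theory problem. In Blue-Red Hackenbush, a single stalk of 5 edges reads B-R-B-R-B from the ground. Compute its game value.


Edges (from ground): B-R-B-R-B
By Berlekamp's sign-expansion rule, a Blue-Red Hackenbush stalk has the value of the surreal number whose sign sequence is the edge sequence with B -> + and R -> -.
Sign sequence: +-+-+
Trace the sign expansion in the surreal number tree, starting from 0:
Edge 1: B (sign +) -> bounds (0, +inf), value = 1
Edge 2: R (sign -) -> bounds (0, 1), value = 1/2
Edge 3: B (sign +) -> bounds (1/2, 1), value = 3/4
Edge 4: R (sign -) -> bounds (1/2, 3/4), value = 5/8
Edge 5: B (sign +) -> bounds (5/8, 3/4), value = 11/16
Game value = 11/16

11/16


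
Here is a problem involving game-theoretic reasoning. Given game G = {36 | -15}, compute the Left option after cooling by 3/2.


Original game: {36 | -15} (a switch {a | b} with a > b).
Cooling by t (for t below the temperature (a - b)/2 = 51/2) taxes each move by t: {a | b} cooled by t is {a - t | b + t}.
Cooling amount: t = 3/2
Cooled Left option: 36 - 3/2 = 69/2
Cooled Right option: -15 + 3/2 = -27/2
Cooled game: {69/2 | -27/2}
Left option = 69/2

69/2


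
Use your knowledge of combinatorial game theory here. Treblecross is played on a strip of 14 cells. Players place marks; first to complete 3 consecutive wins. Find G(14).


Treblecross: place X on empty cells; 3-in-a-row wins.
Playing within two cells of an existing X lets the opponent win at once, so sensible play treats the cells i-2..i+2 around each X as dead. The player left with no safe cell loses, so this is a normal-play take-away game on strips of safe cells.
Placing X at cell i (0-indexed) of a strip of k safe cells leaves independent strips of sizes max(0, i-2) and max(0, k-i-3). Hence G(k) = mex{ G(max(0,i-2)) XOR G(max(0,k-i-3)) : 0 <= i < k }, with G(0) = 0.
G(1): splits (0,0):0^0=0 -> mex({0}) = 1
G(2): splits (0,0):0^0=0 -> mex({0}) = 1
G(3): splits (0,0):0^0=0 -> mex({0}) = 1
G(4): splits (0,1):0^1=1 (0,0):0^0=0 -> mex({0, 1}) = 2
G(5): splits (0,2):0^1=1 (0,1):0^1=1 (0,0):0^0=0 -> mex({0, 1}) = 2
G(6) = mex({1}) = 0
G(7) = mex({0, 1, 2}) = 3
G(8) = mex({0, 1, 2}) = 3
G(9) = mex({0, 2}) = 1
G(10) = mex({0, 2, 3}) = 1
G(11) = mex({0, 3}) = 1
G(12) = mex({1, 3}) = 0
G(13) = mex({0, 1, 2, 3}) = 4
G(14) = mex({0, 1, 2}) = 3
Therefore G(14) = 3.

3


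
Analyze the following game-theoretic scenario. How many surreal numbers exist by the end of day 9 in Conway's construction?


Day 0: {|} = 0 is born. Count = 1.
Day n: the number of surreal numbers born by day n is 2^(n+1) - 1.
By day 0: 2^1 - 1 = 1
By day 1: 2^2 - 1 = 3
By day 2: 2^3 - 1 = 7
By day 3: 2^4 - 1 = 15
By day 4: 2^5 - 1 = 31
By day 5: 2^6 - 1 = 63
By day 6: 2^7 - 1 = 127
By day 7: 2^8 - 1 = 255
By day 8: 2^9 - 1 = 511
By day 9: 2^10 - 1 = 1023
By day 9: 1023 surreal numbers.

1023


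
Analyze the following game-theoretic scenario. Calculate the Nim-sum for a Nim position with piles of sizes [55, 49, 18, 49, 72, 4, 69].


We need the XOR (exclusive or) of all pile sizes.
After XOR-ing pile 1 (size 55): 0 XOR 55 = 55
After XOR-ing pile 2 (size 49): 55 XOR 49 = 6
After XOR-ing pile 3 (size 18): 6 XOR 18 = 20
After XOR-ing pile 4 (size 49): 20 XOR 49 = 37
After XOR-ing pile 5 (size 72): 37 XOR 72 = 109
After XOR-ing pile 6 (size 4): 109 XOR 4 = 105
After XOR-ing pile 7 (size 69): 105 XOR 69 = 44
The Nim-value of this position is 44.

44


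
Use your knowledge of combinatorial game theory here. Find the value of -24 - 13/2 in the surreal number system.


x = -24, y = 13/2
Converting to common denominator: 2
x = -48/2, y = 13/2
x - y = -24 - 13/2 = -61/2

-61/2


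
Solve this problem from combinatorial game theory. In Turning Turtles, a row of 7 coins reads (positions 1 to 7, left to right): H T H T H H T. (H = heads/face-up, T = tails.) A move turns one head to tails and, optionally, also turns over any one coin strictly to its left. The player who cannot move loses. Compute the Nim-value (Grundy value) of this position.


Coins: H T H T H H T
Key fact: a single head at position k behaves exactly like a Nim heap of size k (turning it to T and optionally flipping a coin at j < k corresponds to moving the heap from k to j, or to 0), and heads combine as a disjunctive sum (two heads at the same place would cancel, matching j XOR j = 0). So the Nim-value is the XOR of the 1-indexed positions of the heads.
Face-up positions (1-indexed): [1, 3, 5, 6]
XOR 0 with 1: 0 XOR 1 = 1
XOR 1 with 3: 1 XOR 3 = 2
XOR 2 with 5: 2 XOR 5 = 7
XOR 7 with 6: 7 XOR 6 = 1
Nim-value = 1

1


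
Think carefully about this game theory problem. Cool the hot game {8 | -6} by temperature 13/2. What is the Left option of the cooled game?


Original game: {8 | -6} (a switch {a | b} with a > b).
Cooling by t (for t below the temperature (a - b)/2 = 7) taxes each move by t: {a | b} cooled by t is {a - t | b + t}.
Cooling amount: t = 13/2
Cooled Left option: 8 - 13/2 = 3/2
Cooled Right option: -6 + 13/2 = 1/2
Cooled game: {3/2 | 1/2}
Left option = 3/2

3/2


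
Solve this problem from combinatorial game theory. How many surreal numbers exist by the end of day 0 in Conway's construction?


Day 0: {|} = 0 is born. Count = 1.
Day n: the number of surreal numbers born by day n is 2^(n+1) - 1.
By day 0: 2^1 - 1 = 1
By day 0: 1 surreal numbers.

1


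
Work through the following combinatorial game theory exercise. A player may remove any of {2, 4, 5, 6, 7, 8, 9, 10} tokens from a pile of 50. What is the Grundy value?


The subtraction set is S = {2, 4, 5, 6, 7, 8, 9, 10}.
G(k) = mex{ G(k - s) : s in S, s <= k }. We compute iteratively: G(0) = 0.
G(1) = mex({}) = 0
G(2) = mex({0}) = 1
G(3) = mex({0}) = 1
G(4) = mex({0, 1}) = 2
G(5) = mex({0, 1}) = 2
G(6) = mex({0, 1, 2}) = 3
G(7) = mex({0, 1, 2}) = 3
G(8) = mex({0, 1, 2, 3}) = 4
G(9) = mex({0, 1, 2, 3}) = 4
G(10) = mex({0, 1, 2, 3, 4}) = 5
G(11) = mex({0, 1, 2, 3, 4}) = 5
G(12) = mex({1, 2, 3, 4, 5}) = 0
G(13) = mex({1, 2, 3, 4, 5}) = 0
G(14) = mex({0, 2, 3, 4, 5}) = 1
G(15) = mex({0, 2, 3, 4, 5}) = 1
G(16) = mex({0, 1, 3, 4, 5}) = 2
G(17) = mex({0, 1, 3, 4, 5}) = 2
G(18) = mex({0, 1, 2, 4, 5}) = 3
G(19) = mex({0, 1, 2, 4, 5}) = 3
G(20) = mex({0, 1, 2, 3, 5}) = 4
G(21) = mex({0, 1, 2, 3, 5}) = 4
Observe that G(12)..G(21) = 0, 0, 1, 1, 2, 2, 3, 3, 4, 4 repeats G(0)..G(9) = 0, 0, 1, 1, 2, 2, 3, 3, 4, 4.
For k >= max(S) = 10, G(k) is determined by the previous 10 values G(k-10)..G(k-1); a window of 10 consecutive values has recurred shifted by 12, so by induction G(k + 12) = G(k) for all k >= 0: the sequence is periodic from the start with period 12.
One period: G(0..11) = 0, 0, 1, 1, 2, 2, 3, 3, 4, 4, 5, 5.
50 mod 12 = 2, so G(50) = G(2) = 1.

1


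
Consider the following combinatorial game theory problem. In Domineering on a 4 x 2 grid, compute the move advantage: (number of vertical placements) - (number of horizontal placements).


Board is 4 x 2 (rows x cols).
Left (vertical) placements: (rows-1) * cols = 3 * 2 = 6
Right (horizontal) placements: rows * (cols-1) = 4 * 1 = 4
Advantage = Left - Right = 6 - 4 = 2

2


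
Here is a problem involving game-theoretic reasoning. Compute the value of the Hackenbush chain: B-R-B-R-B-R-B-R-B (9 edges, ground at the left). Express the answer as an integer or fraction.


Edges (from ground): B-R-B-R-B-R-B-R-B
By Berlekamp's sign-expansion rule, a Blue-Red Hackenbush stalk has the value of the surreal number whose sign sequence is the edge sequence with B -> + and R -> -.
Sign sequence: +-+-+-+-+
Trace the sign expansion in the surreal number tree, starting from 0:
Edge 1: B (sign +) -> bounds (0, +inf), value = 1
Edge 2: R (sign -) -> bounds (0, 1), value = 1/2
Edge 3: B (sign +) -> bounds (1/2, 1), value = 3/4
Edge 4: R (sign -) -> bounds (1/2, 3/4), value = 5/8
Edge 5: B (sign +) -> bounds (5/8, 3/4), value = 11/16
Edge 6: R (sign -) -> bounds (5/8, 11/16), value = 21/32
Edge 7: B (sign +) -> bounds (21/32, 11/16), value = 43/64
Edge 8: R (sign -) -> bounds (21/32, 43/64), value = 85/128
Edge 9: B (sign +) -> bounds (85/128, 43/64), value = 171/256
Game value = 171/256

171/256


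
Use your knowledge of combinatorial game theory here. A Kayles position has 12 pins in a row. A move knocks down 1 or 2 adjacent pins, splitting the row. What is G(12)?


Kayles: a move removes 1 or 2 adjacent pins from a contiguous row.
Removing pins from a row of k leaves two independent rows (a, b) with a + b = k - 1 (one pin) or a + b = k - 2 (two pins); an end removal gives a = 0.
By Sprague-Grundy, G(k) = mex{ G(a) XOR G(b) } over all these splits. G(0) = 0.
G(1): splits (0,0):0^0=0 -> mex({0}) = 1
G(2): splits (0,1):0^1=1 (0,0):0^0=0 -> mex({0, 1}) = 2
G(3): splits (0,2):0^2=2 (1,1):1^1=0 (0,1):0^1=1 -> mex({0, 1, 2}) = 3
G(4): splits (0,3):0^3=3 (1,2):1^2=3 (0,2):0^2=2 (1,1):1^1=0 -> mex({0, 2, 3}) = 1
G(5): splits (0,4):0^1=1 (1,3):1^3=2 (2,2):2^2=0 (0,3):0^3=3 (1,2):1^2=3 -> mex({0, 1, 2, 3}) = 4
G(6) = mex({0, 1, 2, 4}) = 3
G(7) = mex({0, 1, 3, 4, 5}) = 2
G(8) = mex({0, 2, 3, 5, 6}) = 1
G(9) = mex({0, 1, 2, 3, 6, 7}) = 4
G(10) = mex({0, 1, 3, 4, 5, 7}) = 2
G(11) = mex({0, 1, 2, 3, 4, 5}) = 6
G(12) = mex({0, 1, 2, 3, 5, 6, 7}) = 4
Therefore G(12) = 4.

4


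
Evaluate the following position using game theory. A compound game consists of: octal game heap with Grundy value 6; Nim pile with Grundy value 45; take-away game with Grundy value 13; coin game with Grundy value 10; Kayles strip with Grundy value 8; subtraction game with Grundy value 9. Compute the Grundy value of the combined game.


By the Sprague-Grundy theorem, the Grundy value of a sum of games is the XOR of individual Grundy values.
octal game heap: Grundy value = 6. Running XOR: 0 XOR 6 = 6
Nim pile: Grundy value = 45. Running XOR: 6 XOR 45 = 43
take-away game: Grundy value = 13. Running XOR: 43 XOR 13 = 38
coin game: Grundy value = 10. Running XOR: 38 XOR 10 = 44
Kayles strip: Grundy value = 8. Running XOR: 44 XOR 8 = 36
subtraction game: Grundy value = 9. Running XOR: 36 XOR 9 = 45
The combined Grundy value is 45.

45


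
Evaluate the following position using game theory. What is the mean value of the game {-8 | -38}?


Game = {-8 | -38}, a switch {a | b} with numbers a > b.
Its thermograph has left wall a - t and right wall b + t, which meet at t = (a - b)/2, where both equal (a + b)/2. So the mast (mean value) is at (a + b)/2.
Mean = (-8 + (-38))/2 = -46/2 = -23

-23


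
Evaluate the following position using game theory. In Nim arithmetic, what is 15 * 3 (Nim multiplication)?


Nim multiplication is bilinear over XOR: (u XOR v) * w = (u*w) XOR (v*w).
So we split each operand into its bit components and XOR the pairwise Nim products.
15 = 1 + 2 + 4 + 8 (as XOR of powers of 2).
3 = 1 + 2 (as XOR of powers of 2).
Using the standard Nim-product table on single bits:
  2*2 = 3,   2*4 = 8,   2*8 = 12,
  4*4 = 6,   4*8 = 11,  8*8 = 13,
and  1*x = x (identity), k*l = l*k (commutative).
Pairwise Nim products:
  1 * 1 = 1
  1 * 2 = 2
  2 * 1 = 2
  2 * 2 = 3
  4 * 1 = 4
  4 * 2 = 8
  8 * 1 = 8
  8 * 2 = 12
XOR them: 1 XOR 2 XOR 2 XOR 3 XOR 4 XOR 8 XOR 8 XOR 12 = 10.
Result: 15 * 3 = 10 (in Nim).

10


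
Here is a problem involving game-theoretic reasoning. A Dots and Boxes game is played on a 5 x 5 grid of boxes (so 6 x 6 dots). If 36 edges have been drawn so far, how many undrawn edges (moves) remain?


Grid: 5 x 5 boxes, i.e. 6 rows and 6 columns of dots.
Horizontal edges: (rows + 1) * cols = 6 * 5 = 30
Vertical edges: rows * (cols + 1) = 5 * 6 = 30
Total edges: 30 + 30 = 60
Edges drawn: 36
Remaining: 60 - 36 = 24

24


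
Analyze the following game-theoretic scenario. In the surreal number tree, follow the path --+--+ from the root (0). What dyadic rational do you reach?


Sign expansion: --+--+
Rule: track bounds (lo, hi), initially (-inf, +inf). On '+', the current value becomes lo and we move to the simplest number in (value, hi): value + 1 if hi = +inf, otherwise the midpoint (value + hi)/2. On '-', the current value becomes hi and we move to value - 1 if lo = -inf, otherwise the midpoint (lo + value)/2.
Start at 0.
Step 1: sign = -, move left. Bounds: (-inf, 0). Value = -1
Step 2: sign = -, move left. Bounds: (-inf, -1). Value = -2
Step 3: sign = +, move right. Bounds: (-2, -1). Value = -3/2
Step 4: sign = -, move left. Bounds: (-2, -3/2). Value = -7/4
Step 5: sign = -, move left. Bounds: (-2, -7/4). Value = -15/8
Step 6: sign = +, move right. Bounds: (-15/8, -7/4). Value = -29/16
The surreal number with sign expansion --+--+ is -29/16.

-29/16


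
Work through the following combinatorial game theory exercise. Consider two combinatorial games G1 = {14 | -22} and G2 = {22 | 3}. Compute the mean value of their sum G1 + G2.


G1 = {14 | -22}, G2 = {22 | 3}
Each is a switch {a | b} with numbers a > b; its mean value is (a + b)/2, and mean value is additive over game sums: m(G1 + G2) = m(G1) + m(G2).
Mean of G1 = (14 + (-22))/2 = -8/2 = -4
Mean of G2 = (22 + (3))/2 = 25/2 = 25/2
Mean of G1 + G2 = -4 + 25/2 = 17/2

17/2


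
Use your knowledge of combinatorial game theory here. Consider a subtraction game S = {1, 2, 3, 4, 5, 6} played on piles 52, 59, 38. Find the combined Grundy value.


Subtraction set: {1, 2, 3, 4, 5, 6}
For this subtraction set, G(n) = n mod 7 (period = max + 1 = 7).
Pile 1 (size 52): G(52) = 52 mod 7 = 3
Pile 2 (size 59): G(59) = 59 mod 7 = 3
Pile 3 (size 38): G(38) = 38 mod 7 = 3
Total Grundy value = XOR of all: 3 XOR 3 XOR 3 = 3

3


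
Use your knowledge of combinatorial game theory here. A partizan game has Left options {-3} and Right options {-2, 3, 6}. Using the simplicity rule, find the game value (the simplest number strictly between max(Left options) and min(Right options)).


Left options: {-3}, max = -3
Right options: {-2, 3, 6}, min = -2
All options are numbers and max(Left) < min(Right), so by the simplicity theorem the value is the simplest (earliest-born) number strictly between -3 and -2.
No integer lies strictly between -3 and -2, so the value is the dyadic rational m/2^k in the interval with the smallest k (then m odd); search k = 1, 2, ...:
Denominator 2: -5/2 lies strictly between -3 and -2 -- found.
The simplest number in the interval is -5/2.
Game value = -5/2

-5/2


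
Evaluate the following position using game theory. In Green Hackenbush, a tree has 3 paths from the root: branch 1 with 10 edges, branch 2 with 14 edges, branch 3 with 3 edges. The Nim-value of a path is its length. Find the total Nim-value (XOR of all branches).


The tree has 3 branches from the ground vertex.
In Green Hackenbush, the Nim-value of a simple path of length k is k.
Branch 1: length 10, Nim-value = 10
Branch 2: length 14, Nim-value = 14
Branch 3: length 3, Nim-value = 3
Total Nim-value = XOR of all branch values:
0 XOR 10 = 10
10 XOR 14 = 4
4 XOR 3 = 7
Nim-value of the tree = 7

7
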